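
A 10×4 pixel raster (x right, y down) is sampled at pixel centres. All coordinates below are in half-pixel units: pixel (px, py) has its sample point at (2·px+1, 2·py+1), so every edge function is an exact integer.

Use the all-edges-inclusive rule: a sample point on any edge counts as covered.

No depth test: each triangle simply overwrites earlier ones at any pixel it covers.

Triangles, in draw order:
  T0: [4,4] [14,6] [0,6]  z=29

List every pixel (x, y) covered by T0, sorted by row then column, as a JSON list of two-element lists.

T0:
  2·area = 28
  edge (4, 4)→(14, 6): d=(10,2) inclusive
  edge (14, 6)→(0, 6): d=(-14,0) inclusive
  edge (0, 6)→(4, 4): d=(4,-2) inclusive
    (1,2)@(3, 5): e=[12,14,2] → X
    (2,2)@(5, 5): e=[8,14,6] → X
    (3,2)@(7, 5): e=[4,14,10] → X
    (4,2)@(9, 5): e=[0,14,14] → X  [on edge]
    (5,2)@(11, 5): e=[-4,14,18] → .
    (1,3)@(3, 7): e=[32,-14,10] → .
    (2,3)@(5, 7): e=[28,-14,14] → .
    (3,3)@(7, 7): e=[24,-14,18] → .
    (4,3)@(9, 7): e=[20,-14,22] → .
    (9,3)@(19, 7): e=[0,-14,42] → .  [on edge]
  covered (4 px):
    . . . . . . . . . .
    . . . . . . . . . .
    . X X X X . . . . .
    . . . . . . . . . .

Answer: [[1,2],[2,2],[3,2],[4,2]]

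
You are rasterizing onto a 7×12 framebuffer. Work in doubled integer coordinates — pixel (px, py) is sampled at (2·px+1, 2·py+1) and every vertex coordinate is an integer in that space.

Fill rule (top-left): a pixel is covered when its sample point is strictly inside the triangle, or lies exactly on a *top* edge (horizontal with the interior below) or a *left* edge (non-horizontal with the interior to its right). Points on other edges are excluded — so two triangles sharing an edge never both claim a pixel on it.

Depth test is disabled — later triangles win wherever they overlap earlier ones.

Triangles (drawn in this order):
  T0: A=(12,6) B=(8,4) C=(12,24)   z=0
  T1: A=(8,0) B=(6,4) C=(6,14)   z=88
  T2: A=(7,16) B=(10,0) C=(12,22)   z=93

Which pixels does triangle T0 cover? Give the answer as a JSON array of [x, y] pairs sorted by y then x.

T0:
  2·area = 72  (B↔C swapped to make it positive)
  edge (12, 6)→(12, 24): d=(0,18) right/bottom  bias=-1
  edge (12, 24)→(8, 4): d=(-4,-20) top-left  bias=+0
  edge (8, 4)→(12, 6): d=(4,2) right/bottom  bias=-1
    (4,2)@(9, 5): e=[54,16,2] → X
    (5,2)@(11, 5): e=[18,56,-2] → .
    (4,3)@(9, 7): e=[54,8,10] → X
    (5,3)@(11, 7): e=[18,48,6] → X
    (6,3)@(13, 7): e=[-18,88,2] → .
    (4,4)@(9, 9): e=[54,0,18] → X  [on edge]
    (6,4)@(13, 9): e=[-18,80,10] → .
    (4,5)@(9, 11): e=[54,-8,26] → .
    (5,5)@(11, 11): e=[18,32,22] → X
    (6,5)@(13, 11): e=[-18,72,18] → .
    (5,6)@(11, 13): e=[18,24,30] → X
    (6,6)@(13, 13): e=[-18,64,26] → .
    (5,9)@(11, 19): e=[18,0,54] → X  [on edge]
  covered (10 px):
    . . . . . . .
    . . . . . . .
    . . . . X . .
    . . . . X X .
    . . . . X X .
    . . . . . X .
    . . . . . X .
    . . . . . X .
    . . . . . X .
    . . . . . X .
    . . . . . . .
    . . . . . . .
T1:
  2·area = 20  (B↔C swapped to make it positive)
  edge (8, 0)→(6, 14): d=(-2,14) right/bottom  bias=-1
  edge (6, 14)→(6, 4): d=(0,-10) top-left  bias=+0
  edge (6, 4)→(8, 0): d=(2,-4) top-left  bias=+0
    (3,1)@(7, 3): e=[8,10,2] → X
    (4,1)@(9, 3): e=[-20,30,10] → .
    (3,2)@(7, 5): e=[4,10,6] → X
    (4,2)@(9, 5): e=[-24,30,14] → .
    (3,3)@(7, 7): e=[0,10,10] → .  [on edge]
    (2,10)@(5, 21): e=[0,-10,30] → .  [on edge]
  covered (2 px):
    . . . . . . .
    . . . X . . .
    . . . X . . .
    . . . . . . .
    . . . . . . .
    . . . . . . .
    . . . . . . .
    . . . . . . .
    . . . . . . .
    . . . . . . .
    . . . . . . .
    . . . . . . .
T2:
  2·area = 98
  edge (7, 16)→(10, 0): d=(3,-16) top-left  bias=+0
  edge (10, 0)→(12, 22): d=(2,22) right/bottom  bias=-1
  edge (12, 22)→(7, 16): d=(-5,-6) top-left  bias=+0
    (4,3)@(9, 7): e=[5,36,57] → X
    (5,3)@(11, 7): e=[37,-8,69] → .
    (4,4)@(9, 9): e=[11,40,47] → X
    (5,4)@(11, 9): e=[43,-4,59] → .
    (4,5)@(9, 11): e=[17,44,37] → X
    (5,5)@(11, 11): e=[49,0,49] → .  [on edge]
    (4,6)@(9, 13): e=[23,48,27] → X
    (5,6)@(11, 13): e=[55,4,39] → X
    (6,6)@(13, 13): e=[87,-40,51] → .
    (4,7)@(9, 15): e=[29,52,17] → X
    (6,7)@(13, 15): e=[93,-36,41] → .
    (4,8)@(9, 17): e=[35,56,7] → X
  covered (10 px):
    . . . . . . .
    . . . . . . .
    . . . . . . .
    . . . . X . .
    . . . . X . .
    . . . . X . .
    . . . . X X .
    . . . . X X .
    . . . . X X .
    . . . . . X .
    . . . . . . .
    . . . . . . .

Final: [[4,2],[4,3],[5,3],[4,4],[5,4],[5,5],[5,6],[5,7],[5,8],[5,9]]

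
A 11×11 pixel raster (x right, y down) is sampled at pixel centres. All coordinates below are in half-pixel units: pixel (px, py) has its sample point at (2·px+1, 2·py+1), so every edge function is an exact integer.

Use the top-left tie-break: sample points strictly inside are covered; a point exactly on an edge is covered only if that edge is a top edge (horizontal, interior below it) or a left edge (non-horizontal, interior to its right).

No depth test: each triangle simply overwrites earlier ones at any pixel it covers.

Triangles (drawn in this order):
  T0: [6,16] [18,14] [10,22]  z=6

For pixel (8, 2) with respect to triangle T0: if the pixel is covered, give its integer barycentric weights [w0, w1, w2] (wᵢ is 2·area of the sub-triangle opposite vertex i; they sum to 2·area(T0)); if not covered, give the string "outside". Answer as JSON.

T0:
  2·area = 80
  edge (6, 16)→(18, 14): d=(12,-2) top-left  bias=+0
  edge (18, 14)→(10, 22): d=(-8,8) right/bottom  bias=-1
  edge (10, 22)→(6, 16): d=(-4,-6) top-left  bias=+0
    (10,5)@(21, 11): e=[-30,0,110] → .  [on edge]
    (9,6)@(19, 13): e=[-10,0,90] → .  [on edge]
    (6,7)@(13, 15): e=[2,32,46] → X
    (7,7)@(15, 15): e=[6,16,58] → X
    (8,7)@(17, 15): e=[10,0,70] → .  [on edge]
    (3,8)@(7, 17): e=[14,64,2] → X
    (4,8)@(9, 17): e=[18,48,14] → X
    (5,8)@(11, 17): e=[22,32,26] → X
    (7,8)@(15, 17): e=[30,0,50] → .  [on edge]
    (3,9)@(7, 19): e=[38,48,-6] → .
    (4,9)@(9, 19): e=[42,32,6] → X
    (6,9)@(13, 19): e=[50,0,30] → .  [on edge]
    (5,10)@(11, 21): e=[70,0,10] → .  [on edge]
  covered (8 px):
    . . . . . . . . . . .
    . . . . . . . . . . .
    . . . . . . . . . . .
    . . . . . . . . . . .
    . . . . . . . . . . .
    . . . . . . . . . . .
    . . . . . . . . . . .
    . . . . . . X X . . .
    . . . X X X X . . . .
    . . . . X X . . . . .
    . . . . . . . . . . .

Result: "outside"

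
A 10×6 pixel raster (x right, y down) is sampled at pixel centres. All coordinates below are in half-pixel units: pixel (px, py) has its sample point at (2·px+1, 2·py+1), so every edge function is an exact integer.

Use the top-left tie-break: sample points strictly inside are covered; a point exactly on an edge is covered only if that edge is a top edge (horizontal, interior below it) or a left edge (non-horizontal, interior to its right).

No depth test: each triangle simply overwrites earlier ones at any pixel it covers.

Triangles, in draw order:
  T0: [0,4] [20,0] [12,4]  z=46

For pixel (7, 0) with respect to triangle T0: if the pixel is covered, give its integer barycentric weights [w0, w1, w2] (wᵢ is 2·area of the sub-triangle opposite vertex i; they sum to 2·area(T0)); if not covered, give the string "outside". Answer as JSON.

T0:
  2·area = 48
  edge (0, 4)→(20, 0): d=(20,-4) top-left  bias=+0
  edge (20, 0)→(12, 4): d=(-8,4) right/bottom  bias=-1
  edge (12, 4)→(0, 4): d=(-12,0) right/bottom  bias=-1
    (7,0)@(15, 1): e=[0,12,36] → █  [on edge]
    (8,0)@(17, 1): e=[8,4,36] → █
    (9,0)@(19, 1): e=[16,-4,36] → ·
    (2,1)@(5, 3): e=[0,36,12] → █  [on edge]
    (3,1)@(7, 3): e=[8,28,12] → █
    (4,1)@(9, 3): e=[16,20,12] → █
    (5,1)@(11, 3): e=[24,12,12] → █
    (6,1)@(13, 3): e=[32,4,12] → █
    (7,1)@(15, 3): e=[40,-4,12] → ·
    (8,1)@(17, 3): e=[48,-12,12] → ·
    (2,2)@(5, 5): e=[40,20,-12] → ·
    (3,2)@(7, 5): e=[48,12,-12] → ·
  covered (7 px):
    · · · · · · · █ █ ·
    · · █ █ █ █ █ · · ·
    · · · · · · · · · ·
    · · · · · · · · · ·
    · · · · · · · · · ·
    · · · · · · · · · ·

Answer: [12,36,0]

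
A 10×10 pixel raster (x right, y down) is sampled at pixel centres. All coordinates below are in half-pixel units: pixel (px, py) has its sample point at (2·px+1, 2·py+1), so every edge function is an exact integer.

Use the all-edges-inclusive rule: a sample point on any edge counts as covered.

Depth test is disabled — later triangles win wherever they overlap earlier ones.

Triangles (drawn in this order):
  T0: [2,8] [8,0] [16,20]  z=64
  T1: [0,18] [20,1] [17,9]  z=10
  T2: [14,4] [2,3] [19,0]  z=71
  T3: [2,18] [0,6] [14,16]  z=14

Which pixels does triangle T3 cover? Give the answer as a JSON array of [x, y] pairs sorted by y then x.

T0:
  2·area = 184
  edge (2, 8)→(8, 0): d=(6,-8) inclusive
  edge (8, 0)→(16, 20): d=(8,20) inclusive
  edge (16, 20)→(2, 8): d=(-14,-12) inclusive
    (3,1)@(7, 3): e=[10,44,130] → X
    (4,1)@(9, 3): e=[26,4,154] → X
    (5,1)@(11, 3): e=[42,-36,178] → .
    (2,2)@(5, 5): e=[6,100,78] → X
    (5,2)@(11, 5): e=[54,-20,150] → .
    (1,3)@(3, 7): e=[2,156,26] → X
    (5,3)@(11, 7): e=[66,-4,122] → .
    (1,4)@(3, 9): e=[14,172,-2] → .
    (2,4)@(5, 9): e=[30,132,22] → X
    (5,4)@(11, 9): e=[78,12,94] → X
    (6,4)@(13, 9): e=[94,-28,118] → .
    (2,5)@(5, 11): e=[42,148,-6] → .
  covered (23 px):
    . . . . . . . . . .
    . . . X X . . . . .
    . . X X X . . . . .
    . X X X X . . . . .
    . . X X X X . . . .
    . . . X X X . . . .
    . . . . X X X . . .
    . . . . . X X . . .
    . . . . . . X . . .
    . . . . . . . X . .
T1:
  2·area = 109
  edge (0, 18)→(20, 1): d=(20,-17) inclusive
  edge (20, 1)→(17, 9): d=(-3,8) inclusive
  edge (17, 9)→(0, 18): d=(-17,9) inclusive
    (9,1)@(19, 3): e=[23,2,84] → X
    (8,2)@(17, 5): e=[29,12,68] → X
    (9,2)@(19, 5): e=[63,-4,50] → .
    (6,3)@(13, 7): e=[1,38,70] → X
    (7,3)@(15, 7): e=[35,22,52] → X
    (9,3)@(19, 7): e=[103,-10,16] → .
    (5,4)@(11, 9): e=[7,48,54] → X
    (8,4)@(17, 9): e=[109,0,0] → X  [on edge]
    (9,4)@(19, 9): e=[143,-16,-18] → .
    (4,5)@(9, 11): e=[13,58,38] → X
    (7,5)@(15, 11): e=[115,10,-16] → .
    (8,5)@(17, 11): e=[149,-6,-34] → .
  covered (15 px):
    . . . . . . . . . .
    . . . . . . . . . X
    . . . . . . . . X .
    . . . . . . X X X .
    . . . . . X X X X .
    . . . . X X X . . .
    . . . X X . . . . .
    . . X . . . . . . .
    . . . . . . . . . .
    . . . . . . . . . .
T2:
  2·area = 53
  edge (14, 4)→(2, 3): d=(-12,-1) inclusive
  edge (2, 3)→(19, 0): d=(17,-3) inclusive
  edge (19, 0)→(14, 4): d=(-5,4) inclusive
    (7,0)@(15, 1): e=[37,5,11] → X
    (8,0)@(17, 1): e=[39,11,3] → X
    (9,0)@(19, 1): e=[41,17,-5] → .
    (1,1)@(3, 3): e=[1,3,49] → X
    (2,1)@(5, 3): e=[3,9,41] → X
    (3,1)@(7, 3): e=[5,15,33] → X
    (4,1)@(9, 3): e=[7,21,25] → X
    (5,1)@(11, 3): e=[9,27,17] → X
    (6,1)@(13, 3): e=[11,33,9] → X
    (8,1)@(17, 3): e=[15,45,-7] → .
    (1,2)@(3, 5): e=[-23,37,39] → .
    (2,2)@(5, 5): e=[-21,43,31] → .
  covered (9 px):
    . . . . . . . X X .
    . X X X X X X X . .
    . . . . . . . . . .
    . . . . . . . . . .
    . . . . . . . . . .
    . . . . . . . . . .
    . . . . . . . . . .
    . . . . . . . . . .
    . . . . . . . . . .
    . . . . . . . . . .
T3:
  2·area = 148
  edge (2, 18)→(0, 6): d=(-2,-12) inclusive
  edge (0, 6)→(14, 16): d=(14,10) inclusive
  edge (14, 16)→(2, 18): d=(-12,2) inclusive
    (0,3)@(1, 7): e=[10,4,134] → X
    (1,3)@(3, 7): e=[34,-16,130] → .
    (0,4)@(1, 9): e=[6,32,110] → X
    (1,4)@(3, 9): e=[30,12,106] → X
    (2,4)@(5, 9): e=[54,-8,102] → .
    (0,5)@(1, 11): e=[2,60,86] → X
    (2,5)@(5, 11): e=[50,20,78] → X
    (3,5)@(7, 11): e=[74,0,74] → X  [on edge]
    (4,5)@(9, 11): e=[98,-20,70] → .
    (0,6)@(1, 13): e=[-2,88,62] → .
    (1,6)@(3, 13): e=[22,68,58] → X
    (4,6)@(9, 13): e=[94,8,46] → X
  covered (19 px):
    . . . . . . . . . .
    . . . . . . . . . .
    . . . . . . . . . .
    X . . . . . . . . .
    X X . . . . . . . .
    X X X X . . . . . .
    . X X X X . . . . .
    . X X X X X . . . .
    . X X X . . . . . .
    . . . . . . . . . .

Final: [[0,3],[0,4],[1,4],[0,5],[1,5],[2,5],[3,5],[1,6],[2,6],[3,6],[4,6],[1,7],[2,7],[3,7],[4,7],[5,7],[1,8],[2,8],[3,8]]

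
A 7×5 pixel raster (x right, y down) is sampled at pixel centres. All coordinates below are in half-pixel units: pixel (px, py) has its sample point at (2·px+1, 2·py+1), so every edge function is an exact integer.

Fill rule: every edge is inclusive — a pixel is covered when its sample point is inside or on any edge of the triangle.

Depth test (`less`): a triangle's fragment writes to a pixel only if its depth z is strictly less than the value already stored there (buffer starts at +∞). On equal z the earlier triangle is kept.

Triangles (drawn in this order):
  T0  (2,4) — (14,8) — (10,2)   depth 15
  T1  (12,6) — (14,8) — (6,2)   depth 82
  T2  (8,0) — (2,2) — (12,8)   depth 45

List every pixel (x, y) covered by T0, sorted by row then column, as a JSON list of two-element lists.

T0:
  2·area = 56  (B↔C swapped to make it positive)
  edge (2, 4)→(10, 2): d=(8,-2) inclusive
  edge (10, 2)→(14, 8): d=(4,6) inclusive
  edge (14, 8)→(2, 4): d=(-12,-4) inclusive
    (3,1)@(7, 3): e=[2,22,32] → X
    (4,1)@(9, 3): e=[6,10,40] → X
    (5,1)@(11, 3): e=[10,-2,48] → .
    (2,2)@(5, 5): e=[14,42,0] → X  [on edge]
    (5,2)@(11, 5): e=[26,6,24] → X
    (6,2)@(13, 5): e=[30,-6,32] → .
    (2,3)@(5, 7): e=[30,50,-24] → .
    (3,3)@(7, 7): e=[34,38,-16] → .
    (4,3)@(9, 7): e=[38,26,-8] → .
    (5,3)@(11, 7): e=[42,14,0] → X  [on edge]
    (6,3)@(13, 7): e=[46,2,8] → X
    (5,4)@(11, 9): e=[58,22,-24] → .
  covered (8 px):
    . . . . . . .
    . . . X X . .
    . . X X X X .
    . . . . . X X
    . . . . . . .
T1:
  2·area = 4
  edge (12, 6)→(14, 8): d=(2,2) inclusive
  edge (14, 8)→(6, 2): d=(-8,-6) inclusive
  edge (6, 2)→(12, 6): d=(6,4) inclusive
    (3,0)@(7, 1): e=[0,14,-10] → .  [on edge]
    (4,1)@(9, 3): e=[0,10,-6] → .  [on edge]
    (5,2)@(11, 5): e=[0,6,-2] → .  [on edge]
    (6,3)@(13, 7): e=[0,2,2] → X  [on edge]
    (6,4)@(13, 9): e=[4,-14,14] → .
  covered (1 px):
    . . . . . . .
    . . . . . . .
    . . . . . . .
    . . . . . . X
    . . . . . . .
T2:
  2·area = 56  (B↔C swapped to make it positive)
  edge (8, 0)→(12, 8): d=(4,8) inclusive
  edge (12, 8)→(2, 2): d=(-10,-6) inclusive
  edge (2, 2)→(8, 0): d=(6,-2) inclusive
    (2,0)@(5, 1): e=[28,28,0] → X  [on edge]
    (3,0)@(7, 1): e=[12,40,4] → X
    (4,0)@(9, 1): e=[-4,52,8] → .
    (2,1)@(5, 3): e=[36,8,12] → X
    (4,1)@(9, 3): e=[4,32,20] → X
    (5,1)@(11, 3): e=[-12,44,24] → .
    (2,2)@(5, 5): e=[44,-12,24] → .
    (3,2)@(7, 5): e=[28,0,28] → X  [on edge]
    (5,2)@(11, 5): e=[-4,24,36] → .
    (3,3)@(7, 7): e=[36,-20,40] → .
    (4,3)@(9, 7): e=[20,-8,44] → .
    (5,3)@(11, 7): e=[4,4,48] → X
  covered (8 px):
    . . X X . . .
    . . X X X . .
    . . . X X . .
    . . . . . X .
    . . . . . . .

Final: [[3,1],[4,1],[2,2],[3,2],[4,2],[5,2],[5,3],[6,3]]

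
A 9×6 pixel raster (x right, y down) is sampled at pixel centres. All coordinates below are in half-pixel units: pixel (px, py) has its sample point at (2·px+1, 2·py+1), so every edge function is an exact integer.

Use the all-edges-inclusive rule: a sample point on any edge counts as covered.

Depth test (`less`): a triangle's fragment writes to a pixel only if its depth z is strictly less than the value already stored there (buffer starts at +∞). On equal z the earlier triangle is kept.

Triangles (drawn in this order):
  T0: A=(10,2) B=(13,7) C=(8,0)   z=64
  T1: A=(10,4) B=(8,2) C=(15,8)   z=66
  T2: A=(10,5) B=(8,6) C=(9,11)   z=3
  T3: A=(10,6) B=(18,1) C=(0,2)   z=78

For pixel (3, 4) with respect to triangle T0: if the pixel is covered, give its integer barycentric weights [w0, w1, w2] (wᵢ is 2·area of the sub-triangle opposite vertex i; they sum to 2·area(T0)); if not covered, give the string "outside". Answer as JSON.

T0:
  2·area = 4
  edge (10, 2)→(13, 7): d=(3,5) inclusive
  edge (13, 7)→(8, 0): d=(-5,-7) inclusive
  edge (8, 0)→(10, 2): d=(2,2) inclusive
    (4,0)@(9, 1): e=[2,2,0] → X  [on edge]
    (5,0)@(11, 1): e=[-8,16,-4] → .
    (4,1)@(9, 3): e=[8,-8,4] → .
    (5,1)@(11, 3): e=[-2,6,0] → .  [on edge]
    (6,2)@(13, 5): e=[-6,10,0] → .  [on edge]
    (6,3)@(13, 7): e=[0,0,4] → X  [on edge]
    (7,3)@(15, 7): e=[-10,14,0] → .  [on edge]
    (6,4)@(13, 9): e=[6,-10,8] → .
    (8,4)@(17, 9): e=[-14,18,0] → .  [on edge]
  covered (2 px):
    . . . . X . . . .
    . . . . . . . . .
    . . . . . . . . .
    . . . . . . X . .
    . . . . . . . . .
    . . . . . . . . .
T1:
  2·area = 2
  edge (10, 4)→(8, 2): d=(-2,-2) inclusive
  edge (8, 2)→(15, 8): d=(7,6) inclusive
  edge (15, 8)→(10, 4): d=(-5,-4) inclusive
    (3,0)@(7, 1): e=[0,-1,3] → .  [on edge]
    (4,1)@(9, 3): e=[0,1,1] → X  [on edge]
    (5,1)@(11, 3): e=[4,-11,9] → .
    (4,2)@(9, 5): e=[-4,15,-9] → .
    (5,2)@(11, 5): e=[0,3,-1] → .  [on edge]
    (6,3)@(13, 7): e=[0,5,-3] → .  [on edge]
    (7,4)@(15, 9): e=[0,7,-5] → .  [on edge]
    (8,5)@(17, 11): e=[0,9,-7] → .  [on edge]
  covered (1 px):
    . . . . . . . . .
    . . . . X . . . .
    . . . . . . . . .
    . . . . . . . . .
    . . . . . . . . .
    . . . . . . . . .
T2:
  2·area = 11  (B↔C swapped to make it positive)
  edge (10, 5)→(9, 11): d=(-1,6) inclusive
  edge (9, 11)→(8, 6): d=(-1,-5) inclusive
  edge (8, 6)→(10, 5): d=(2,-1) inclusive
    (3,0)@(7, 1): e=[22,0,-11] → .  [on edge]
    (4,3)@(9, 7): e=[4,4,3] → X
    (5,3)@(11, 7): e=[-8,14,5] → .
    (4,4)@(9, 9): e=[2,2,7] → X
    (5,4)@(11, 9): e=[-10,12,9] → .
    (4,5)@(9, 11): e=[0,0,11] → X  [on edge]
    (5,5)@(11, 11): e=[-12,10,13] → .
  covered (3 px):
    . . . . . . . . .
    . . . . . . . . .
    . . . . . . . . .
    . . . . X . . . .
    . . . . X . . . .
    . . . . X . . . .
T3:
  2·area = 82  (B↔C swapped to make it positive)
  edge (10, 6)→(0, 2): d=(-10,-4) inclusive
  edge (0, 2)→(18, 1): d=(18,-1) inclusive
  edge (18, 1)→(10, 6): d=(-8,5) inclusive
    (1,1)@(3, 3): e=[2,21,59] → X
    (2,1)@(5, 3): e=[10,23,49] → X
    (3,1)@(7, 3): e=[18,25,39] → X
    (4,1)@(9, 3): e=[26,27,29] → X
    (5,1)@(11, 3): e=[34,29,19] → X
    (6,1)@(13, 3): e=[42,31,9] → X
    (7,1)@(15, 3): e=[50,33,-1] → .
    (1,2)@(3, 5): e=[-18,57,43] → .
    (2,2)@(5, 5): e=[-10,59,33] → .
    (3,2)@(7, 5): e=[-2,61,23] → .
    (4,2)@(9, 5): e=[6,63,13] → X
    (6,2)@(13, 5): e=[22,67,-7] → .
  covered (8 px):
    . . . . . . . . .
    . X X X X X X . .
    . . . . X X . . .
    . . . . . . . . .
    . . . . . . . . .
    . . . . . . . . .

Final: "outside"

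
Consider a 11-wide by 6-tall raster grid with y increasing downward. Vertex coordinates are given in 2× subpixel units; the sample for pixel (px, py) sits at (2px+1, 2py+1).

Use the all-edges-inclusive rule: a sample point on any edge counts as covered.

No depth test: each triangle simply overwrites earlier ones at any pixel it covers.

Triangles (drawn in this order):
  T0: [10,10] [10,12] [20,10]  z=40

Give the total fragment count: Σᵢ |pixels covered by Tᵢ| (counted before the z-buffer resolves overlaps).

T0:
  2·area = 20  (B↔C swapped to make it positive)
  edge (10, 10)→(20, 10): d=(10,0) inclusive
  edge (20, 10)→(10, 12): d=(-10,2) inclusive
  edge (10, 12)→(10, 10): d=(0,-2) inclusive
    (5,5)@(11, 11): e=[10,8,2] → #
    (6,5)@(13, 11): e=[10,4,6] → #
    (7,5)@(15, 11): e=[10,0,10] → #  [on edge]
    (8,5)@(17, 11): e=[10,-4,14] → ·
  covered (3 px):
    · · · · · · · · · · ·
    · · · · · · · · · · ·
    · · · · · · · · · · ·
    · · · · · · · · · · ·
    · · · · · · · · · · ·
    · · · · · # # # · · ·

Final: 3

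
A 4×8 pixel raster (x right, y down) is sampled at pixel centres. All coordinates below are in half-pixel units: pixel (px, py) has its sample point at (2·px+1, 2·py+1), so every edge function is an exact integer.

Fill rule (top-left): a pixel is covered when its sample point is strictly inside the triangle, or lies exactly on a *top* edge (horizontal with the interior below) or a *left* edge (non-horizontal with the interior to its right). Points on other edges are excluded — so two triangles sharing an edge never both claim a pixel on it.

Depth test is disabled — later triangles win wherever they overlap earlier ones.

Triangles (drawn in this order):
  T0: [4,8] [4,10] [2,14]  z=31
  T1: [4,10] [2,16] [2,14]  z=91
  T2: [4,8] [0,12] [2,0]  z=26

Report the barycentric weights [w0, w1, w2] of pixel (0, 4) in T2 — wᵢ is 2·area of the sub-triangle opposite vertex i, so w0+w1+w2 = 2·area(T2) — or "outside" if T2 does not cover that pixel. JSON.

T0:
  2·area = 4
  edge (4, 8)→(4, 10): d=(0,2) right/bottom  bias=-1
  edge (4, 10)→(2, 14): d=(-2,4) right/bottom  bias=-1
  edge (2, 14)→(4, 8): d=(2,-6) top-left  bias=+0
    (2,2)@(5, 5): e=[-2,6,0] → ·  [on edge]
    (1,5)@(3, 11): e=[2,2,0] → █  [on edge]
    (2,5)@(5, 11): e=[-2,-6,12] → ·
    (1,6)@(3, 13): e=[2,-2,4] → ·
  covered (1 px):
    · · · ·
    · · · ·
    · · · ·
    · · · ·
    · · · ·
    · █ · ·
    · · · ·
    · · · ·
T1:
  2·area = 4
  edge (4, 10)→(2, 16): d=(-2,6) right/bottom  bias=-1
  edge (2, 16)→(2, 14): d=(0,-2) top-left  bias=+0
  edge (2, 14)→(4, 10): d=(2,-4) top-left  bias=+0
    (3,0)@(7, 1): e=[0,10,-6] → ·  [on edge]
    (2,3)@(5, 7): e=[0,6,-2] → ·  [on edge]
    (1,6)@(3, 13): e=[0,2,2] → ·  [on edge]
  covered (0 px):
    · · · ·
    · · · ·
    · · · ·
    · · · ·
    · · · ·
    · · · ·
    · · · ·
    · · · ·
T2:
  2·area = 40
  edge (4, 8)→(0, 12): d=(-4,4) right/bottom  bias=-1
  edge (0, 12)→(2, 0): d=(2,-12) top-left  bias=+0
  edge (2, 0)→(4, 8): d=(2,8) right/bottom  bias=-1
    (1,2)@(3, 5): e=[16,22,2] → █
    (2,2)@(5, 5): e=[8,46,-14] → ·
    (3,2)@(7, 5): e=[0,70,-30] → ·  [on edge]
    (0,3)@(1, 7): e=[16,2,22] → █
    (2,3)@(5, 7): e=[0,50,-10] → ·  [on edge]
    (0,4)@(1, 9): e=[8,6,26] → █
    (1,4)@(3, 9): e=[0,30,10] → ·  [on edge]
    (0,5)@(1, 11): e=[0,10,30] → ·  [on edge]
  covered (4 px):
    · · · ·
    · · · ·
    · █ · ·
    █ █ · ·
    █ · · ·
    · · · ·
    · · · ·
    · · · ·

Result: [6,26,8]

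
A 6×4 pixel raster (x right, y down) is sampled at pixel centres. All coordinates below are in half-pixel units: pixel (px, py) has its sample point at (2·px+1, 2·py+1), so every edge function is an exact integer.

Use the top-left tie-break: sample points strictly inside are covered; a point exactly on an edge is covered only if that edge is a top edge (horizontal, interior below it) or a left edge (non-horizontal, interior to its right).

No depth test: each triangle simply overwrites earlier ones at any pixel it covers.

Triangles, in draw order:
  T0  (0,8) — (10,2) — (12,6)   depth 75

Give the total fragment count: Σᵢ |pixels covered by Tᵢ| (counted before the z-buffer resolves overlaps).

T0:
  2·area = 52
  edge (0, 8)→(10, 2): d=(10,-6) top-left  bias=+0
  edge (10, 2)→(12, 6): d=(2,4) right/bottom  bias=-1
  edge (12, 6)→(0, 8): d=(-12,2) right/bottom  bias=-1
    (4,1)@(9, 3): e=[4,6,42] → #
    (5,1)@(11, 3): e=[16,-2,38] → ·
    (2,2)@(5, 5): e=[0,26,26] → #  [on edge]
    (3,2)@(7, 5): e=[12,18,22] → #
    (5,2)@(11, 5): e=[36,2,14] → #
    (1,3)@(3, 7): e=[8,38,6] → #
    (3,3)@(7, 7): e=[32,22,-2] → ·
    (4,3)@(9, 7): e=[44,14,-6] → ·
    (5,3)@(11, 7): e=[56,6,-10] → ·
  covered (7 px):
    · · · · · ·
    · · · · # ·
    · · # # # #
    · # # · · ·

Result: 7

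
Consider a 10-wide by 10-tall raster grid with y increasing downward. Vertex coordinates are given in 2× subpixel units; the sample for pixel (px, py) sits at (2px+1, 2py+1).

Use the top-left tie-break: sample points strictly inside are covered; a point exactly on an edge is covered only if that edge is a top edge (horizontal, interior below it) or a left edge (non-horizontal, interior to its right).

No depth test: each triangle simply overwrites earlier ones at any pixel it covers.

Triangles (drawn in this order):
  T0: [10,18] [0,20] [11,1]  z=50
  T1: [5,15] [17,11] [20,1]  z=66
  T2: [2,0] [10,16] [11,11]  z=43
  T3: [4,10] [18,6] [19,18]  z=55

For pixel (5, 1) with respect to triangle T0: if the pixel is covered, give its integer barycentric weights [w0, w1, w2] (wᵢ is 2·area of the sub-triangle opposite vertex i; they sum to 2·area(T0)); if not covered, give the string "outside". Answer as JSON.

T0:
  2·area = 168
  edge (10, 18)→(0, 20): d=(-10,2) right/bottom  bias=-1
  edge (0, 20)→(11, 1): d=(11,-19) top-left  bias=+0
  edge (11, 1)→(10, 18): d=(-1,17) right/bottom  bias=-1
    (5,0)@(11, 1): e=[168,0,0] → ·  [on edge]
    (4,2)@(9, 5): e=[132,6,30] → █
    (5,2)@(11, 5): e=[128,44,-4] → ·
    (4,3)@(9, 7): e=[112,28,28] → █
    (5,3)@(11, 7): e=[108,66,-6] → ·
    (3,4)@(7, 9): e=[96,12,60] → █
    (5,4)@(11, 9): e=[88,88,-8] → ·
    (3,5)@(7, 11): e=[76,34,58] → █
    (5,5)@(11, 11): e=[68,110,-10] → ·
    (2,6)@(5, 13): e=[60,18,90] → █
    (5,6)@(11, 13): e=[48,132,-12] → ·
    (1,7)@(3, 15): e=[44,2,122] → █
    (7,8)@(15, 17): e=[0,252,-84] → ·  [on edge]
    (2,9)@(5, 19): e=[0,84,84] → ·  [on edge]
  covered (19 px):
    · · · · · · · · · ·
    · · · · · · · · · ·
    · · · · █ · · · · ·
    · · · · █ · · · · ·
    · · · █ █ · · · · ·
    · · · █ █ · · · · ·
    · · █ █ █ · · · · ·
    · █ █ █ █ · · · · ·
    · █ █ █ █ · · · · ·
    █ █ · · · · · · · ·
T1:
  2·area = 108  (B↔C swapped to make it positive)
  edge (5, 15)→(20, 1): d=(15,-14) top-left  bias=+0
  edge (20, 1)→(17, 11): d=(-3,10) right/bottom  bias=-1
  edge (17, 11)→(5, 15): d=(-12,4) right/bottom  bias=-1
    (9,1)@(19, 3): e=[16,4,88] → █
    (8,2)@(17, 5): e=[18,18,72] → █
    (9,2)@(19, 5): e=[46,-2,64] → ·
    (7,3)@(15, 7): e=[20,32,56] → █
    (9,3)@(19, 7): e=[76,-8,40] → ·
    (6,4)@(13, 9): e=[22,46,40] → █
    (9,4)@(19, 9): e=[106,-14,16] → ·
    (5,5)@(11, 11): e=[24,60,24] → █
    (8,5)@(17, 11): e=[108,0,0] → ·  [on edge]
    (4,6)@(9, 13): e=[26,74,8] → █
    (5,6)@(11, 13): e=[54,54,0] → ·  [on edge]
    (6,6)@(13, 13): e=[82,34,-8] → ·
    (2,7)@(5, 15): e=[0,108,0] → ·  [on edge]
  covered (11 px):
    · · · · · · · · · ·
    · · · · · · · · · █
    · · · · · · · · █ ·
    · · · · · · · █ █ ·
    · · · · · · █ █ █ ·
    · · · · · █ █ █ · ·
    · · · · █ · · · · ·
    · · · · · · · · · ·
    · · · · · · · · · ·
    · · · · · · · · · ·
T2:
  2·area = 56  (B↔C swapped to make it positive)
  edge (2, 0)→(11, 11): d=(9,11) right/bottom  bias=-1
  edge (11, 11)→(10, 16): d=(-1,5) right/bottom  bias=-1
  edge (10, 16)→(2, 0): d=(-8,-16) top-left  bias=+0
    (6,0)@(13, 1): e=[-112,0,168] → ·  [on edge]
    (2,2)@(5, 5): e=[12,36,8] → █
    (3,2)@(7, 5): e=[-10,26,40] → ·
    (2,3)@(5, 7): e=[30,34,-8] → ·
    (3,3)@(7, 7): e=[8,24,24] → █
    (4,3)@(9, 7): e=[-14,14,56] → ·
    (3,4)@(7, 9): e=[26,22,8] → █
    (4,4)@(9, 9): e=[4,12,40] → █
    (5,4)@(11, 9): e=[-18,2,72] → ·
    (3,5)@(7, 11): e=[44,20,-8] → ·
    (4,5)@(9, 11): e=[22,10,24] → █
    (5,5)@(11, 11): e=[0,0,56] → ·  [on edge]
  covered (6 px):
    · · · · · · · · · ·
    · · · · · · · · · ·
    · · █ · · · · · · ·
    · · · █ · · · · · ·
    · · · █ █ · · · · ·
    · · · · █ · · · · ·
    · · · · █ · · · · ·
    · · · · · · · · · ·
    · · · · · · · · · ·
    · · · · · · · · · ·
T3:
  2·area = 172
  edge (4, 10)→(18, 6): d=(14,-4) top-left  bias=+0
  edge (18, 6)→(19, 18): d=(1,12) right/bottom  bias=-1
  edge (19, 18)→(4, 10): d=(-15,-8) top-left  bias=+0
    (7,3)@(15, 7): e=[2,37,133] → █
    (8,3)@(17, 7): e=[10,13,149] → █
    (9,3)@(19, 7): e=[18,-11,165] → ·
    (4,4)@(9, 9): e=[6,111,55] → █
    (5,4)@(11, 9): e=[14,87,71] → █
    (6,4)@(13, 9): e=[22,63,87] → █
    (9,4)@(19, 9): e=[46,-9,135] → ·
    (3,5)@(7, 11): e=[26,137,9] → █
    (9,5)@(19, 11): e=[74,-7,105] → ·
    (3,6)@(7, 13): e=[54,139,-21] → ·
    (4,6)@(9, 13): e=[62,115,-5] → ·
    (5,6)@(11, 13): e=[70,91,11] → █
  covered (19 px):
    · · · · · · · · · ·
    · · · · · · · · · ·
    · · · · · · · · · ·
    · · · · · · · █ █ ·
    · · · · █ █ █ █ █ ·
    · · · █ █ █ █ █ █ ·
    · · · · · █ █ █ █ ·
    · · · · · · · █ █ ·
    · · · · · · · · · ·
    · · · · · · · · · ·

Result: "outside"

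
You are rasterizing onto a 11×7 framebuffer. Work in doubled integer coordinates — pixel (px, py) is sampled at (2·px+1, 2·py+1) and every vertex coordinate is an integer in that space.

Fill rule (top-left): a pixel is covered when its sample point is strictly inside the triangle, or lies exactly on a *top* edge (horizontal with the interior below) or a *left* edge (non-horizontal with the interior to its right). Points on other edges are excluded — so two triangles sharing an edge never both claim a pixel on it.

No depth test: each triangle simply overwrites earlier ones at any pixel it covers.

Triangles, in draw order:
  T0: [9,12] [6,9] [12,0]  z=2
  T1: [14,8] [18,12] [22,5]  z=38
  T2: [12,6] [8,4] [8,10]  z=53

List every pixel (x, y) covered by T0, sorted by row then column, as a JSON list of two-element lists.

T0:
  2·area = 45
  edge (9, 12)→(6, 9): d=(-3,-3) top-left  bias=+0
  edge (6, 9)→(12, 0): d=(6,-9) top-left  bias=+0
  edge (12, 0)→(9, 12): d=(-3,12) right/bottom  bias=-1
    (5,1)@(11, 3): e=[33,9,3] → █
    (6,1)@(13, 3): e=[39,27,-21] → ·
    (4,2)@(9, 5): e=[21,3,21] → █
    (5,2)@(11, 5): e=[27,21,-3] → ·
    (4,3)@(9, 7): e=[15,15,15] → █
    (5,3)@(11, 7): e=[21,33,-9] → ·
    (3,4)@(7, 9): e=[3,9,33] → █
    (5,4)@(11, 9): e=[15,45,-15] → ·
    (3,5)@(7, 11): e=[-3,21,27] → ·
    (4,5)@(9, 11): e=[3,39,3] → █
    (5,5)@(11, 11): e=[9,57,-21] → ·
    (4,6)@(9, 13): e=[-3,51,-3] → ·
  covered (6 px):
    · · · · · · · · · · ·
    · · · · · █ · · · · ·
    · · · · █ · · · · · ·
    · · · · █ · · · · · ·
    · · · █ █ · · · · · ·
    · · · · █ · · · · · ·
    · · · · · · · · · · ·
T1:
  2·area = 44  (B↔C swapped to make it positive)
  edge (14, 8)→(22, 5): d=(8,-3) top-left  bias=+0
  edge (22, 5)→(18, 12): d=(-4,7) right/bottom  bias=-1
  edge (18, 12)→(14, 8): d=(-4,-4) top-left  bias=+0
    (3,0)@(7, 1): e=[-77,121,0] → ·  [on edge]
    (4,1)@(9, 3): e=[-55,99,0] → ·  [on edge]
    (5,2)@(11, 5): e=[-33,77,0] → ·  [on edge]
    (6,3)@(13, 7): e=[-11,55,0] → ·  [on edge]
    (8,3)@(17, 7): e=[1,27,16] → █
    (9,3)@(19, 7): e=[7,13,24] → █
    (10,3)@(21, 7): e=[13,-1,32] → ·
    (7,4)@(15, 9): e=[11,33,0] → █  [on edge]
    (10,4)@(21, 9): e=[29,-9,24] → ·
    (7,5)@(15, 11): e=[27,25,-8] → ·
    (8,5)@(17, 11): e=[33,11,0] → █  [on edge]
    (9,5)@(19, 11): e=[39,-3,8] → ·
    (9,6)@(19, 13): e=[55,-11,0] → ·  [on edge]
  covered (6 px):
    · · · · · · · · · · ·
    · · · · · · · · · · ·
    · · · · · · · · · · ·
    · · · · · · · · █ █ ·
    · · · · · · · █ █ █ ·
    · · · · · · · · █ · ·
    · · · · · · · · · · ·
T2:
  2·area = 24  (B↔C swapped to make it positive)
  edge (12, 6)→(8, 10): d=(-4,4) right/bottom  bias=-1
  edge (8, 10)→(8, 4): d=(0,-6) top-left  bias=+0
  edge (8, 4)→(12, 6): d=(4,2) right/bottom  bias=-1
    (8,0)@(17, 1): e=[0,54,-30] → ·  [on edge]
    (7,1)@(15, 3): e=[0,42,-18] → ·  [on edge]
    (4,2)@(9, 5): e=[16,6,2] → █
    (5,2)@(11, 5): e=[8,18,-2] → ·
    (6,2)@(13, 5): e=[0,30,-6] → ·  [on edge]
    (4,3)@(9, 7): e=[8,6,10] → █
    (5,3)@(11, 7): e=[0,18,6] → ·  [on edge]
    (4,4)@(9, 9): e=[0,6,18] → ·  [on edge]
    (3,5)@(7, 11): e=[0,-6,30] → ·  [on edge]
    (2,6)@(5, 13): e=[0,-18,42] → ·  [on edge]
  covered (2 px):
    · · · · · · · · · · ·
    · · · · · · · · · · ·
    · · · · █ · · · · · ·
    · · · · █ · · · · · ·
    · · · · · · · · · · ·
    · · · · · · · · · · ·
    · · · · · · · · · · ·

Answer: [[5,1],[4,2],[4,3],[3,4],[4,4],[4,5]]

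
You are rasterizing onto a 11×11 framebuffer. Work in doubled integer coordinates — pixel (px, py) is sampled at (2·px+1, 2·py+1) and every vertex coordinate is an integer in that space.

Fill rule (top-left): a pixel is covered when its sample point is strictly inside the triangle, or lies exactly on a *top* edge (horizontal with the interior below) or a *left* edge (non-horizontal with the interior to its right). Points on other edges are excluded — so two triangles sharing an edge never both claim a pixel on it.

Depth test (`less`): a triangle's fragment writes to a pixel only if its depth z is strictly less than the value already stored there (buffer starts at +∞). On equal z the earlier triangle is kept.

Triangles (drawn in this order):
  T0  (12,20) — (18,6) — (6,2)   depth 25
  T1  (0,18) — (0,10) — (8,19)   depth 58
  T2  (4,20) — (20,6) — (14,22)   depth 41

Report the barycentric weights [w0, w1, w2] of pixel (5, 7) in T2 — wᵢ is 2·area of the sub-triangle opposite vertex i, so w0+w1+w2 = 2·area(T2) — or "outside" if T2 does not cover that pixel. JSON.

T0:
  2·area = 192  (B↔C swapped to make it positive)
  edge (12, 20)→(6, 2): d=(-6,-18) top-left  bias=+0
  edge (6, 2)→(18, 6): d=(12,4) right/bottom  bias=-1
  edge (18, 6)→(12, 20): d=(-6,14) right/bottom  bias=-1
    (1,0)@(3, 1): e=[-48,0,240] → ·  [on edge]
    (3,1)@(7, 3): e=[12,8,172] → █
    (4,1)@(9, 3): e=[48,0,144] → ·  [on edge]
    (3,2)@(7, 5): e=[0,32,160] → █  [on edge]
    (4,2)@(9, 5): e=[36,24,132] → █
    (5,2)@(11, 5): e=[72,16,104] → █
    (6,2)@(13, 5): e=[108,8,76] → █
    (7,2)@(15, 5): e=[144,0,48] → ·  [on edge]
    (3,3)@(7, 7): e=[-12,56,148] → ·
    (4,3)@(9, 7): e=[24,48,120] → █
    (7,3)@(15, 7): e=[132,24,36] → █
    (8,3)@(17, 7): e=[168,16,8] → █
    (10,3)@(21, 7): e=[240,0,-48] → ·  [on edge]
    (4,5)@(9, 11): e=[0,96,96] → █  [on edge]
    (7,6)@(15, 13): e=[96,96,0] → ·  [on edge]
    (5,8)@(11, 17): e=[0,160,32] → █  [on edge]
  covered (24 px):
    · · · · · · · · · · ·
    · · · █ · · · · · · ·
    · · · █ █ █ █ · · · ·
    · · · · █ █ █ █ █ · ·
    · · · · █ █ █ █ · · ·
    · · · · █ █ █ █ · · ·
    · · · · · █ █ · · · ·
    · · · · · █ █ · · · ·
    · · · · · █ █ · · · ·
    · · · · · · · · · · ·
    · · · · · · · · · · ·
T1:
  2·area = 64
  edge (0, 18)→(0, 10): d=(0,-8) top-left  bias=+0
  edge (0, 10)→(8, 19): d=(8,9) right/bottom  bias=-1
  edge (8, 19)→(0, 18): d=(-8,-1) top-left  bias=+0
    (0,6)@(1, 13): e=[8,15,41] → █
    (1,6)@(3, 13): e=[24,-3,43] → ·
    (0,7)@(1, 15): e=[8,31,25] → █
    (1,7)@(3, 15): e=[24,13,27] → █
    (2,7)@(5, 15): e=[40,-5,29] → ·
    (0,8)@(1, 17): e=[8,47,9] → █
    (2,8)@(5, 17): e=[40,11,13] → █
    (3,8)@(7, 17): e=[56,-7,15] → ·
    (0,9)@(1, 19): e=[8,63,-7] → ·
    (1,9)@(3, 19): e=[24,45,-5] → ·
    (2,9)@(5, 19): e=[40,27,-3] → ·
  covered (6 px):
    · · · · · · · · · · ·
    · · · · · · · · · · ·
    · · · · · · · · · · ·
    · · · · · · · · · · ·
    · · · · · · · · · · ·
    · · · · · · · · · · ·
    █ · · · · · · · · · ·
    █ █ · · · · · · · · ·
    █ █ █ · · · · · · · ·
    · · · · · · · · · · ·
    · · · · · · · · · · ·
T2:
  2·area = 172
  edge (4, 20)→(20, 6): d=(16,-14) top-left  bias=+0
  edge (20, 6)→(14, 22): d=(-6,16) right/bottom  bias=-1
  edge (14, 22)→(4, 20): d=(-10,-2) top-left  bias=+0
    (9,3)@(19, 7): e=[2,10,160] → █
    (10,3)@(21, 7): e=[30,-22,164] → ·
    (8,4)@(17, 9): e=[6,30,136] → █
    (9,4)@(19, 9): e=[34,-2,140] → ·
    (7,5)@(15, 11): e=[10,50,112] → █
    (9,5)@(19, 11): e=[66,-14,120] → ·
    (6,6)@(13, 13): e=[14,70,88] → █
    (9,6)@(19, 13): e=[98,-26,100] → ·
    (5,7)@(11, 15): e=[18,90,64] → █
    (8,7)@(17, 15): e=[102,-6,76] → ·
    (4,8)@(9, 17): e=[22,110,40] → █
    (8,8)@(17, 17): e=[134,-18,56] → ·
    (4,10)@(9, 21): e=[86,86,0] → █  [on edge]
  covered (22 px):
    · · · · · · · · · · ·
    · · · · · · · · · · ·
    · · · · · · · · · · ·
    · · · · · · · · · █ ·
    · · · · · · · · █ · ·
    · · · · · · · █ █ · ·
    · · · · · · █ █ █ · ·
    · · · · · █ █ █ · · ·
    · · · · █ █ █ █ · · ·
    · · · █ █ █ █ █ · · ·
    · · · · █ █ █ · · · ·

Result: [90,64,18]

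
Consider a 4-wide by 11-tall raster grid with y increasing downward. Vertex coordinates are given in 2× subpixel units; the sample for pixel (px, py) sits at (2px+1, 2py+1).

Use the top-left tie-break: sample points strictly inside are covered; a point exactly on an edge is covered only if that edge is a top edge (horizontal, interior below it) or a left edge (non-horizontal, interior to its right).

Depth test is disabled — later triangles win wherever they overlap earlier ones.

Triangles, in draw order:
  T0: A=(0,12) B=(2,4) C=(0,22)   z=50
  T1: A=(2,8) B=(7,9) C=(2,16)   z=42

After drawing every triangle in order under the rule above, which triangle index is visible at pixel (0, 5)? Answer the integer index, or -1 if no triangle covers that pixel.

T0:
  2·area = 20
  edge (0, 12)→(2, 4): d=(2,-8) top-left  bias=+0
  edge (2, 4)→(0, 22): d=(-2,18) right/bottom  bias=-1
  edge (0, 22)→(0, 12): d=(0,-10) top-left  bias=+0
    (0,4)@(1, 9): e=[2,8,10] → X
    (1,4)@(3, 9): e=[18,-28,30] → .
    (0,5)@(1, 11): e=[6,4,10] → X
    (1,5)@(3, 11): e=[22,-32,30] → .
    (0,6)@(1, 13): e=[10,0,10] → .  [on edge]
  covered (2 px):
    . . . .
    . . . .
    . . . .
    . . . .
    X . . .
    X . . .
    . . . .
    . . . .
    . . . .
    . . . .
    . . . .
T1:
  2·area = 40
  edge (2, 8)→(7, 9): d=(5,1) right/bottom  bias=-1
  edge (7, 9)→(2, 16): d=(-5,7) right/bottom  bias=-1
  edge (2, 16)→(2, 8): d=(0,-8) top-left  bias=+0
    (1,4)@(3, 9): e=[4,28,8] → X
    (2,4)@(5, 9): e=[2,14,24] → X
    (3,4)@(7, 9): e=[0,0,40] → .  [on edge]
    (1,5)@(3, 11): e=[14,18,8] → X
    (3,5)@(7, 11): e=[10,-10,40] → .
    (1,6)@(3, 13): e=[24,8,8] → X
    (2,6)@(5, 13): e=[22,-6,24] → .
    (1,7)@(3, 15): e=[34,-2,8] → .
  covered (5 px):
    . . . .
    . . . .
    . . . .
    . . . .
    . X X .
    . X X .
    . X . .
    . . . .
    . . . .
    . . . .
    . . . .

Z-buffer (winner per pixel, '.' = empty):
  . . . .
  . . . .
  . . . .
  . . . .
  0 1 1 .
  0 1 1 .
  . 1 . .
  . . . .
  . . . .
  . . . .
  . . . .

Result: 0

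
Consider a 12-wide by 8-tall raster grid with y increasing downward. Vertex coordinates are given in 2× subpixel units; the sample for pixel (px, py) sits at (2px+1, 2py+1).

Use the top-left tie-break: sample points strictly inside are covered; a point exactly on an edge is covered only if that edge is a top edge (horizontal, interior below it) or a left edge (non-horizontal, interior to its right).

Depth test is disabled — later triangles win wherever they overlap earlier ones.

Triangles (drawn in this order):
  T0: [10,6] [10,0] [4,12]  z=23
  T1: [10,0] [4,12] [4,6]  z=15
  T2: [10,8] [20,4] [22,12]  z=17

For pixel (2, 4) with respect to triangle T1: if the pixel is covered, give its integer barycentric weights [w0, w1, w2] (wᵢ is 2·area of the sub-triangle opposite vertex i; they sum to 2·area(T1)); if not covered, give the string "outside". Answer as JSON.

T0:
  2·area = 36  (B↔C swapped to make it positive)
  edge (10, 6)→(4, 12): d=(-6,6) right/bottom  bias=-1
  edge (4, 12)→(10, 0): d=(6,-12) top-left  bias=+0
  edge (10, 0)→(10, 6): d=(0,6) right/bottom  bias=-1
    (7,0)@(15, 1): e=[0,66,-30] → ·  [on edge]
    (4,1)@(9, 3): e=[24,6,6] → █
    (5,1)@(11, 3): e=[12,30,-6] → ·
    (6,1)@(13, 3): e=[0,54,-18] → ·  [on edge]
    (4,2)@(9, 5): e=[12,18,6] → █
    (5,2)@(11, 5): e=[0,42,-6] → ·  [on edge]
    (3,3)@(7, 7): e=[12,6,18] → █
    (4,3)@(9, 7): e=[0,30,6] → ·  [on edge]
    (3,4)@(7, 9): e=[0,18,18] → ·  [on edge]
    (2,5)@(5, 11): e=[0,6,30] → ·  [on edge]
    (1,6)@(3, 13): e=[0,-6,42] → ·  [on edge]
    (0,7)@(1, 15): e=[0,-18,54] → ·  [on edge]
  covered (3 px):
    · · · · · · · · · · · ·
    · · · · █ · · · · · · ·
    · · · · █ · · · · · · ·
    · · · █ · · · · · · · ·
    · · · · · · · · · · · ·
    · · · · · · · · · · · ·
    · · · · · · · · · · · ·
    · · · · · · · · · · · ·
T1:
  2·area = 36
  edge (10, 0)→(4, 12): d=(-6,12) right/bottom  bias=-1
  edge (4, 12)→(4, 6): d=(0,-6) top-left  bias=+0
  edge (4, 6)→(10, 0): d=(6,-6) top-left  bias=+0
    (4,0)@(9, 1): e=[6,30,0] → █  [on edge]
    (5,0)@(11, 1): e=[-18,42,12] → ·
    (3,1)@(7, 3): e=[18,18,0] → █  [on edge]
    (4,1)@(9, 3): e=[-6,30,12] → ·
    (2,2)@(5, 5): e=[30,6,0] → █  [on edge]
    (4,2)@(9, 5): e=[-18,30,24] → ·
    (1,3)@(3, 7): e=[42,-6,0] → ·  [on edge]
    (2,3)@(5, 7): e=[18,6,12] → █
    (3,3)@(7, 7): e=[-6,18,24] → ·
    (0,4)@(1, 9): e=[54,-18,0] → ·  [on edge]
    (2,4)@(5, 9): e=[6,6,24] → █
    (3,4)@(7, 9): e=[-18,18,36] → ·
  covered (6 px):
    · · · · █ · · · · · · ·
    · · · █ · · · · · · · ·
    · · █ █ · · · · · · · ·
    · · █ · · · · · · · · ·
    · · █ · · · · · · · · ·
    · · · · · · · · · · · ·
    · · · · · · · · · · · ·
    · · · · · · · · · · · ·
T2:
  2·area = 88
  edge (10, 8)→(20, 4): d=(10,-4) top-left  bias=+0
  edge (20, 4)→(22, 12): d=(2,8) right/bottom  bias=-1
  edge (22, 12)→(10, 8): d=(-12,-4) top-left  bias=+0
    (0,2)@(1, 5): e=[-66,154,0] → ·  [on edge]
    (9,2)@(19, 5): e=[6,10,72] → █
    (10,2)@(21, 5): e=[14,-6,80] → ·
    (3,3)@(7, 7): e=[-22,110,0] → ·  [on edge]
    (6,3)@(13, 7): e=[2,62,24] → █
    (7,3)@(15, 7): e=[10,46,32] → █
    (8,3)@(17, 7): e=[18,30,40] → █
    (10,3)@(21, 7): e=[34,-2,56] → ·
    (6,4)@(13, 9): e=[22,66,0] → █  [on edge]
    (10,4)@(21, 9): e=[54,2,32] → █
    (11,4)@(23, 9): e=[62,-14,40] → ·
    (6,5)@(13, 11): e=[42,70,-24] → ·
    (9,5)@(19, 11): e=[66,22,0] → █  [on edge]
  covered (12 px):
    · · · · · · · · · · · ·
    · · · · · · · · · · · ·
    · · · · · · · · · █ · ·
    · · · · · · █ █ █ █ · ·
    · · · · · · █ █ █ █ █ ·
    · · · · · · · · · █ █ ·
    · · · · · · · · · · · ·
    · · · · · · · · · · · ·

Result: [6,24,6]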